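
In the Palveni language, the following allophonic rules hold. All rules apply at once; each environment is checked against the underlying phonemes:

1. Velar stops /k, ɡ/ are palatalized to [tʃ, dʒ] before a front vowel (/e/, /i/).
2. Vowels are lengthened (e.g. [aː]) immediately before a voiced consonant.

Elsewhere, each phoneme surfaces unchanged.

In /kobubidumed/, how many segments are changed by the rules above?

5

Segments that undergo a rule: /o/ → [oː] (rule 2); /u/ → [uː] (rule 2); /i/ → [iː] (rule 2); /u/ → [uː] (rule 2); /e/ → [eː] (rule 2).
All other segments surface unchanged.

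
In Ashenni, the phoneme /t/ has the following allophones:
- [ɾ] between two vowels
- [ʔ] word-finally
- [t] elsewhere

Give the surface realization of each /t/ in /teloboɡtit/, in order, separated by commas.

[t], [t], [ʔ]

Occurrence 1 (position 1): no conditioning environment matches → elsewhere allophone [t].
Occurrence 2 (position 8): no conditioning environment matches → elsewhere allophone [t].
Occurrence 3 (position 10): word-finally → [ʔ].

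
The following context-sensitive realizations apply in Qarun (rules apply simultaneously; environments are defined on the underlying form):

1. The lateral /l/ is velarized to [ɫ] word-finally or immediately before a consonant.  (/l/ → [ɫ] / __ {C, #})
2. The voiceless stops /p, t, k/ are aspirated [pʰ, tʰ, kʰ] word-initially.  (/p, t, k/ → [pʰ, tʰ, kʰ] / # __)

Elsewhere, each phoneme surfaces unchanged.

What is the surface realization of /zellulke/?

[zeɫluɫke]

/z/ stays [z].
/e/ stays [e].
/l/ meets the environment for rule 1 (word-finally or immediately before a consonant) → [ɫ].
/l/ (between /l/ and /u/) is in the target of rule 1 but the environment (word-finally or immediately before a consonant) is not met → [l].
/u/ (between /l/ and /l/) is unaffected → [u].
/l/ meets the environment for rule 1 (word-finally or immediately before a consonant) → [ɫ].
/k/ — between /l/ and /e/; rule 2 does not apply here → [k].
/e/ — not in any rule's target class → [e].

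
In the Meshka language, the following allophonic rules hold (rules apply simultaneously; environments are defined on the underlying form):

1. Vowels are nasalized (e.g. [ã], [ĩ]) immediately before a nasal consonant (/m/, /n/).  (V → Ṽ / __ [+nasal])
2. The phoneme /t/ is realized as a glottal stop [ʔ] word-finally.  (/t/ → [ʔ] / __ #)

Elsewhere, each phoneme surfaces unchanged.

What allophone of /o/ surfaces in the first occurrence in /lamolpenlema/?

/o/ (between /m/ and /l/) is in the target of rule 1 but the environment (before a nasal consonant) is not met → [o].

[o]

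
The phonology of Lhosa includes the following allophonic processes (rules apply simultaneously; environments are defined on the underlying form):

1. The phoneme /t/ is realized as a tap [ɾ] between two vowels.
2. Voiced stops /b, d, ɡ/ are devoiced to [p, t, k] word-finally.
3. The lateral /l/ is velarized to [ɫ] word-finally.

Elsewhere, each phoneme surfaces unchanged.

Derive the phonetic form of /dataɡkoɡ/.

[daɾaɡkok]

/d/ (word-initial) is in the target of rule 2 but the environment (word-finally) is not met → [d].
/a/ (between /d/ and /t/): no rule targets it → [a].
Rule 1 applies to /t/ (between /a/ and /a/: between two vowels) → [ɾ].
/a/ (between /t/ and /ɡ/) is unaffected → [a].
/ɡ/ (between /a/ and /k/) is in the target of rule 2 but the environment (word-finally) is not met → [ɡ].
/k/ — not in any rule's target class → [k].
/o/ (between /k/ and /ɡ/) is unaffected → [o].
/ɡ/ (word-final) occurs word-finally → [k] by rule 2.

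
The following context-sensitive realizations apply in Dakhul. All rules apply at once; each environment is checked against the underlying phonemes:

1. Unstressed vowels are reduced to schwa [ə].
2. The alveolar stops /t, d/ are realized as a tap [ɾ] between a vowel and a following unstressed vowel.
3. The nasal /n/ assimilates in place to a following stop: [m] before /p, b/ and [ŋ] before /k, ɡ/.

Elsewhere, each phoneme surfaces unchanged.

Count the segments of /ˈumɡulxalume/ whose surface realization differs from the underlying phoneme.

4

Segments that undergo a rule: /u/ → [ə] (rule 1); /a/ → [ə] (rule 1); /u/ → [ə] (rule 1); /e/ → [ə] (rule 1).
All other segments surface unchanged.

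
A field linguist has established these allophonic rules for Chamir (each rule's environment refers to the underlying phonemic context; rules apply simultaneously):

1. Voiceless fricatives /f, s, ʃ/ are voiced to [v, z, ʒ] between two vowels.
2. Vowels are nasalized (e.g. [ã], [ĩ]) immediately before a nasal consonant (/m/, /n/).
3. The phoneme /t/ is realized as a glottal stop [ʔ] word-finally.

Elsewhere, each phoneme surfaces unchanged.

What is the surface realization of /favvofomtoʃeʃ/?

[favvovõmtoʒeʃ]

/f/ (word-initial): rule 1 targets it, but not between two vowels → unchanged [f].
/a/ (between /f/ and /v/): rule 2 targets it, but not before a nasal consonant → unchanged [a].
/v/ — not in any rule's target class → [v].
/v/ — not in any rule's target class → [v].
/o/ (between /v/ and /f/): rule 2 targets it, but not before a nasal consonant → unchanged [o].
/f/ (between /o/ and /o/): between two vowels, so rule 1 applies → [v].
Rule 2 applies to /o/ (between /f/ and /m/: before a nasal consonant) → [õ].
/m/ (between /o/ and /t/): no rule targets it → [m].
/t/ (between /m/ and /o/): rule 3 targets it, but not word-finally → unchanged [t].
/o/ — between /t/ and /ʃ/; rule 2 does not apply here → [o].
Rule 1 applies to /ʃ/ (between /o/ and /e/: between two vowels) → [ʒ].
/e/ (between /ʃ/ and /ʃ/) fails the environment for rule 2, so it stays [e].
/ʃ/ — word-final; rule 1 does not apply here → [ʃ].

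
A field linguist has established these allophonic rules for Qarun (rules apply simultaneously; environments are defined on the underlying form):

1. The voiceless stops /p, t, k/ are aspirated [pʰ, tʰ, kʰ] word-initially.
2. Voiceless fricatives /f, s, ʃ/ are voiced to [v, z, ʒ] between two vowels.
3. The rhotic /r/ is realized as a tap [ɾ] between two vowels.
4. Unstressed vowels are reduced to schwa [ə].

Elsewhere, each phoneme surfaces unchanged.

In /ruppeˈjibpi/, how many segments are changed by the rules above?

3

Segments that undergo a rule: /u/ → [ə] (rule 4); /e/ → [ə] (rule 4); /i/ → [ə] (rule 4).
All other segments surface unchanged.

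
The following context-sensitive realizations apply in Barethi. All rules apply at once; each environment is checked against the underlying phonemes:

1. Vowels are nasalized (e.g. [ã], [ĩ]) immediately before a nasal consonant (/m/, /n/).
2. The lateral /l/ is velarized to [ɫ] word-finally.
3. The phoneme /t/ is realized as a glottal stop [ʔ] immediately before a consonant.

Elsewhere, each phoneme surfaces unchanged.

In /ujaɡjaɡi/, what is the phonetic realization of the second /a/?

[a]

/a/ — between /j/ and /ɡ/; rule 1 does not apply here → [a].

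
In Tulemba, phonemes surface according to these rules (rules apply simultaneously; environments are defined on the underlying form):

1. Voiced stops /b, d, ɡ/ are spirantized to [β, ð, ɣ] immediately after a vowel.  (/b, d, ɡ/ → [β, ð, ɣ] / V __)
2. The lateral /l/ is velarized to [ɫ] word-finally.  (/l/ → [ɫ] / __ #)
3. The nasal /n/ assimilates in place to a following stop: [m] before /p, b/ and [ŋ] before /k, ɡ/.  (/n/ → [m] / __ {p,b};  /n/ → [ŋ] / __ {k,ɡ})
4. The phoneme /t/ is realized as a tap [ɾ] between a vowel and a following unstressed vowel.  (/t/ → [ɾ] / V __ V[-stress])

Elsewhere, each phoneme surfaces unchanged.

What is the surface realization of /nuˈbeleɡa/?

[nuˈβeleɣa]

/n/ (word-initial) is in the target of rule 3 but the environment (before a labial or velar stop) is not met → [n].
/u/ (between /n/ and /b/): no rule targets it → [u].
Rule 1 applies to /b/ (between /u/ and /e/: immediately after a vowel) → [β].
/e/ — not in any rule's target class → [e].
/l/ (between /e/ and /e/) is in the target of rule 2 but the environment (word-finally) is not met → [l].
/e/ (between /l/ and /ɡ/) is unaffected → [e].
/ɡ/ (between /e/ and /a/): immediately after a vowel, so rule 1 applies → [ɣ].
/a/ (word-final) is unaffected → [a].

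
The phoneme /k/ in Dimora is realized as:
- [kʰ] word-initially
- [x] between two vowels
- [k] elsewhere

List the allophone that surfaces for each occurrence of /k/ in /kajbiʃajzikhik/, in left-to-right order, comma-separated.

[kʰ], [k], [k]

Occurrence 1 (position 1): word-initially → [kʰ].
Occurrence 2 (position 11): no conditioning environment matches → elsewhere allophone [k].
Occurrence 3 (position 14): no conditioning environment matches → elsewhere allophone [k].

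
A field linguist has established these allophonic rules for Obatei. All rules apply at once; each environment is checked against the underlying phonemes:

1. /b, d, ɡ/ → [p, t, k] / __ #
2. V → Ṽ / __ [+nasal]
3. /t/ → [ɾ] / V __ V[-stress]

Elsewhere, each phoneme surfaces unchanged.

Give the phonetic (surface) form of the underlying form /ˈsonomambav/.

/s/ — not in any rule's target class → [s].
Rule 2 applies to /o/ (between /s/ and /n/: before a nasal consonant) → [õ].
/n/ (between /o/ and /o/): no rule targets it → [n].
/o/ — between /n/ and /m/, before a nasal consonant — surfaces as [õ] (rule 2).
/m/ — not in any rule's target class → [m].
/a/ (between /m/ and /m/) occurs before a nasal consonant → [ã] by rule 2.
/m/ stays [m].
/b/ (between /m/ and /a/): rule 1 targets it, but not word-finally → unchanged [b].
/a/ (between /b/ and /v/) fails the environment for rule 2, so it stays [a].
/v/ (word-final) is unaffected → [v].

[ˈsõnõmãmbav]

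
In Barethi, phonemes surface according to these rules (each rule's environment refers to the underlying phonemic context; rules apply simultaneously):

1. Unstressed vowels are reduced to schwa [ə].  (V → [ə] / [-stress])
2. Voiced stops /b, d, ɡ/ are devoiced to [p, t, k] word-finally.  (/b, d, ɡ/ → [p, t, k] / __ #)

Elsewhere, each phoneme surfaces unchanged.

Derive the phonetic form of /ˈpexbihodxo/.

[ˈpexbəhədxə]

/e/ (between /p/ and /x/) is in the target of rule 1 but the environment (in an unstressed syllable) is not met → [e].
/b/ — between /x/ and /i/; rule 2 does not apply here → [b].
/i/ meets the environment for rule 1 (in an unstressed syllable) → [ə].
/o/ (between /h/ and /d/) occurs in an unstressed syllable → [ə] by rule 1.
/d/ — between /o/ and /x/; rule 2 does not apply here → [d].
/o/ meets the environment for rule 1 (in an unstressed syllable) → [ə].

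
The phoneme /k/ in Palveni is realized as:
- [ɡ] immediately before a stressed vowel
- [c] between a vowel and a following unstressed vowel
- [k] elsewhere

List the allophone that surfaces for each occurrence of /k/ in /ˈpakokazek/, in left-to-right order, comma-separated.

Occurrence 1 (position 3): between a vowel and a following unstressed vowel → [c].
Occurrence 2 (position 5): between a vowel and a following unstressed vowel → [c].
Occurrence 3 (position 9): no conditioning environment matches → elsewhere allophone [k].

[c], [c], [k]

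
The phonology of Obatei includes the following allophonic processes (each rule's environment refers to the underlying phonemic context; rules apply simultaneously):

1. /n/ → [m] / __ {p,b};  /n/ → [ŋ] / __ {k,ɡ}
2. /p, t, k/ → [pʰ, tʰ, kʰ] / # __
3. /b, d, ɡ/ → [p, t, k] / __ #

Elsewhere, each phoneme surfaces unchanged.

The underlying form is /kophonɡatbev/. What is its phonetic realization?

[kʰophoŋɡatbev]

/k/ (word-initial): word-initially, so rule 2 applies → [kʰ].
/o/ (between /k/ and /p/) is unaffected → [o].
/p/ (between /o/ and /h/): rule 2 targets it, but not word-initially → unchanged [p].
/h/ — not in any rule's target class → [h].
/o/ (between /h/ and /n/) is unaffected → [o].
/n/ (between /o/ and /ɡ/): before a labial or velar stop, so rule 1 applies → [ŋ].
/ɡ/ (between /n/ and /a/) is in the target of rule 3 but the environment (word-finally) is not met → [ɡ].
/a/ — not in any rule's target class → [a].
/t/ (between /a/ and /b/): rule 2 targets it, but not word-initially → unchanged [t].
/b/ (between /t/ and /e/): rule 3 targets it, but not word-finally → unchanged [b].
/e/ — not in any rule's target class → [e].
/v/ (word-final): no rule targets it → [v].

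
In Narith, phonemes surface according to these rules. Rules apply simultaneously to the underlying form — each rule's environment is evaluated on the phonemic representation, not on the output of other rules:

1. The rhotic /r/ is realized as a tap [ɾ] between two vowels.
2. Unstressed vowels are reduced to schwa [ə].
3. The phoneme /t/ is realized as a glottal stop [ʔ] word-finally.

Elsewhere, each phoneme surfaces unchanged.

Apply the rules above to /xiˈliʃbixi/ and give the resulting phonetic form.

/x/ (word-initial) is unaffected → [x].
/i/ (between /x/ and /l/): in an unstressed syllable, so rule 2 applies → [ə].
/l/ (between /i/ and /i/): no rule targets it → [l].
/i/ — between /l/ and /ʃ/; rule 2 does not apply here → [i].
/ʃ/ (between /i/ and /b/): no rule targets it → [ʃ].
/b/ (between /ʃ/ and /i/): no rule targets it → [b].
/i/ (between /b/ and /x/) occurs in an unstressed syllable → [ə] by rule 2.
/x/ stays [x].
/i/ — word-final, in an unstressed syllable — surfaces as [ə] (rule 2).

[xəˈliʃbəxə]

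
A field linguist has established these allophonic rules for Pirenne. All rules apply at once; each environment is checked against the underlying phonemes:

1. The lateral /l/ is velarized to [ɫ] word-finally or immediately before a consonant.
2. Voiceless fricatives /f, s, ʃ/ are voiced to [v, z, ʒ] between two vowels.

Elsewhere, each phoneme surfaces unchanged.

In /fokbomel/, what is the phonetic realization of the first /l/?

[ɫ]

/l/ meets the environment for rule 1 (word-finally or immediately before a consonant) → [ɫ].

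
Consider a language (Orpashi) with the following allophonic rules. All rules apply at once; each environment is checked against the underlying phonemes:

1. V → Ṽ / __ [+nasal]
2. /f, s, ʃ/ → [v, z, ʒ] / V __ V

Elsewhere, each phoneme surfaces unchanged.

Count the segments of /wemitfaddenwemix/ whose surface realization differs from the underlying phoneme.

3

Segments that undergo a rule: /e/ → [ẽ] (rule 1); /e/ → [ẽ] (rule 1); /e/ → [ẽ] (rule 1).
All other segments surface unchanged.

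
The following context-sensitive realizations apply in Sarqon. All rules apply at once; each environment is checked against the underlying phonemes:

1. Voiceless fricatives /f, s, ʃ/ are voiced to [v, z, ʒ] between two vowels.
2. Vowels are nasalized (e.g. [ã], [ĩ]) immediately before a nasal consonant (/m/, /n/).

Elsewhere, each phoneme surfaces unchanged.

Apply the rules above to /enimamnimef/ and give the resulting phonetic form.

/e/ (word-initial) occurs before a nasal consonant → [ẽ] by rule 2.
/n/ (between /e/ and /i/): no rule targets it → [n].
/i/ (between /n/ and /m/): before a nasal consonant, so rule 2 applies → [ĩ].
/m/ stays [m].
/a/ (between /m/ and /m/) occurs before a nasal consonant → [ã] by rule 2.
/m/ stays [m].
/n/ (between /m/ and /i/): no rule targets it → [n].
Rule 2 applies to /i/ (between /n/ and /m/: before a nasal consonant) → [ĩ].
/m/ (between /i/ and /e/): no rule targets it → [m].
/e/ (between /m/ and /f/): rule 2 targets it, but not before a nasal consonant → unchanged [e].
/f/ (word-final) fails the environment for rule 1, so it stays [f].

[ẽnĩmãmnĩmef]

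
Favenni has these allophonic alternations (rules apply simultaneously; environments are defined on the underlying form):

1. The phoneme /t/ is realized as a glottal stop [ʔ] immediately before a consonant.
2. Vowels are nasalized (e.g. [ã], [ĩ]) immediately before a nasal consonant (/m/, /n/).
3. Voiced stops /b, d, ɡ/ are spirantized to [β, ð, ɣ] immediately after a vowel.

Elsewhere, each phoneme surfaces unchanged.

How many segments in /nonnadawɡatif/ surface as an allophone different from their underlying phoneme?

Segments that undergo a rule: /o/ → [õ] (rule 2); /d/ → [ð] (rule 3).
All other segments surface unchanged.

2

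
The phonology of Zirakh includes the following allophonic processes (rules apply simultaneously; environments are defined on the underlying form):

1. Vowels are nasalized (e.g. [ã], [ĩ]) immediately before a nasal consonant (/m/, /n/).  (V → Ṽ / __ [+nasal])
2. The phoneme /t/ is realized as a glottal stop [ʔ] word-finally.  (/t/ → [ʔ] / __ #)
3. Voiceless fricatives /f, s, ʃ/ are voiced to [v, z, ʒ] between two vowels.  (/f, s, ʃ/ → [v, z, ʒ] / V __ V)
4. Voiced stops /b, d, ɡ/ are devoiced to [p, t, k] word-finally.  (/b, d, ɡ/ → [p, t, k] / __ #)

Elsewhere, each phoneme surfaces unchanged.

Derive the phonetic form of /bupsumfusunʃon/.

[bupsũmfuzũnʃõn]

/b/ (word-initial): rule 4 targets it, but not word-finally → unchanged [b].
/u/ (between /b/ and /p/): rule 1 targets it, but not before a nasal consonant → unchanged [u].
/s/ — between /p/ and /u/; rule 3 does not apply here → [s].
/u/ — between /s/ and /m/, before a nasal consonant — surfaces as [ũ] (rule 1).
/f/ (between /m/ and /u/) fails the environment for rule 3, so it stays [f].
/u/ (between /f/ and /s/) fails the environment for rule 1, so it stays [u].
/s/ (between /u/ and /u/) occurs between two vowels → [z] by rule 3.
Rule 1 applies to /u/ (between /s/ and /n/: before a nasal consonant) → [ũ].
/ʃ/ (between /n/ and /o/) fails the environment for rule 3, so it stays [ʃ].
Rule 1 applies to /o/ (between /ʃ/ and /n/: before a nasal consonant) → [õ].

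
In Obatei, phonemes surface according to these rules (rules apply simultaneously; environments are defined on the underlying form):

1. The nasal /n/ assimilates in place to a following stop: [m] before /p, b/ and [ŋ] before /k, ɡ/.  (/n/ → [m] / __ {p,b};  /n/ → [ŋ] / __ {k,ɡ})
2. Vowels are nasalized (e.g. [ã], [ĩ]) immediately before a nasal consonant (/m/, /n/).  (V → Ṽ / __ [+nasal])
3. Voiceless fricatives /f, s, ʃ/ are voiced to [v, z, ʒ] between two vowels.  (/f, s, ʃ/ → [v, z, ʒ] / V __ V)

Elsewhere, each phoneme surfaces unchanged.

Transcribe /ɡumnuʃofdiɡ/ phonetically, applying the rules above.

/u/ (between /ɡ/ and /m/) occurs before a nasal consonant → [ũ] by rule 2.
/n/ (between /m/ and /u/) fails the environment for rule 1, so it stays [n].
/u/ (between /n/ and /ʃ/) is in the target of rule 2 but the environment (before a nasal consonant) is not met → [u].
/ʃ/ (between /u/ and /o/): between two vowels, so rule 3 applies → [ʒ].
/o/ (between /ʃ/ and /f/) is in the target of rule 2 but the environment (before a nasal consonant) is not met → [o].
/f/ (between /o/ and /d/) is in the target of rule 3 but the environment (between two vowels) is not met → [f].
/i/ (between /d/ and /ɡ/): rule 2 targets it, but not before a nasal consonant → unchanged [i].

[ɡũmnuʒofdiɡ]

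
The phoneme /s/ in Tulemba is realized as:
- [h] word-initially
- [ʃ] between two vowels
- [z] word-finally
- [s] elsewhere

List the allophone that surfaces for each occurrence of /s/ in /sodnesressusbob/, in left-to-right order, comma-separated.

Occurrence 1 (position 1): word-initially → [h].
Occurrence 2 (position 6): no conditioning environment matches → elsewhere allophone [s].
Occurrence 3 (position 9): no conditioning environment matches → elsewhere allophone [s].
Occurrence 4 (position 10): no conditioning environment matches → elsewhere allophone [s].
Occurrence 5 (position 12): no conditioning environment matches → elsewhere allophone [s].

[h], [s], [s], [s], [s]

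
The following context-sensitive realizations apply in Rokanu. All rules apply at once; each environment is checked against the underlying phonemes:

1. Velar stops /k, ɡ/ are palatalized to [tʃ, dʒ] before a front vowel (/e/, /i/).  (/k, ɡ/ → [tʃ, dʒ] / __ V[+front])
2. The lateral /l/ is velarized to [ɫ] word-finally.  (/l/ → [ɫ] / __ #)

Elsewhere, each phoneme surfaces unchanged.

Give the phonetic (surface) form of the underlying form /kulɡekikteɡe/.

/k/ — word-initial; rule 1 does not apply here → [k].
/u/ stays [u].
/l/ (between /u/ and /ɡ/) fails the environment for rule 2, so it stays [l].
/ɡ/ — between /l/ and /e/, before a front vowel — surfaces as [dʒ] (rule 1).
/e/ — not in any rule's target class → [e].
Rule 1 applies to /k/ (between /e/ and /i/: before a front vowel) → [tʃ].
/i/ (between /k/ and /k/) is unaffected → [i].
/k/ — between /i/ and /t/; rule 1 does not apply here → [k].
/t/ (between /k/ and /e/) is unaffected → [t].
/e/ (between /t/ and /ɡ/): no rule targets it → [e].
/ɡ/ meets the environment for rule 1 (before a front vowel) → [dʒ].
/e/ (word-final): no rule targets it → [e].

[kuldʒetʃiktedʒe]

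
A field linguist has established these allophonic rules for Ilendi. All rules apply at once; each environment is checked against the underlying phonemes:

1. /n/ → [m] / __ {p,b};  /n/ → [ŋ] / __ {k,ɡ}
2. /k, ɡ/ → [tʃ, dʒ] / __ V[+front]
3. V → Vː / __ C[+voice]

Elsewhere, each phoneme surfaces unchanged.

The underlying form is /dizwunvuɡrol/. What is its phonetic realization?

[diːzwuːnvuːɡroːl]

/d/ (word-initial): no rule targets it → [d].
/i/ (between /d/ and /z/): before a voiced consonant, so rule 3 applies → [iː].
/z/ (between /i/ and /w/): no rule targets it → [z].
/w/ stays [w].
/u/ (between /w/ and /n/): before a voiced consonant, so rule 3 applies → [uː].
/n/ (between /u/ and /v/): rule 1 targets it, but not before a labial or velar stop → unchanged [n].
/v/ (between /n/ and /u/) is unaffected → [v].
/u/ (between /v/ and /ɡ/) occurs before a voiced consonant → [uː] by rule 3.
/ɡ/ — between /u/ and /r/; rule 2 does not apply here → [ɡ].
/r/ (between /ɡ/ and /o/) is unaffected → [r].
/o/ — between /r/ and /l/, before a voiced consonant — surfaces as [oː] (rule 3).
/l/ (word-final) is unaffected → [l].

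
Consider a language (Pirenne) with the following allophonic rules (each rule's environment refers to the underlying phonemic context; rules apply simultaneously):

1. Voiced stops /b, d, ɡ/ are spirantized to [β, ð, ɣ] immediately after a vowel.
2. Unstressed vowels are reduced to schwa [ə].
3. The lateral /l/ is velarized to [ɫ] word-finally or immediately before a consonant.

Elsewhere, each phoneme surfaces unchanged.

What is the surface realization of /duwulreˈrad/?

/d/ (word-initial) is in the target of rule 1 but the environment (immediately after a vowel) is not met → [d].
/u/ meets the environment for rule 2 (in an unstressed syllable) → [ə].
Rule 2 applies to /u/ (between /w/ and /l/: in an unstressed syllable) → [ə].
/l/ — between /u/ and /r/, word-finally or immediately before a consonant — surfaces as [ɫ] (rule 3).
/e/ (between /r/ and /r/): in an unstressed syllable, so rule 2 applies → [ə].
/a/ (between /r/ and /d/) fails the environment for rule 2, so it stays [a].
/d/ — word-final, immediately after a vowel — surfaces as [ð] (rule 1).

[dəwəɫrəˈrað]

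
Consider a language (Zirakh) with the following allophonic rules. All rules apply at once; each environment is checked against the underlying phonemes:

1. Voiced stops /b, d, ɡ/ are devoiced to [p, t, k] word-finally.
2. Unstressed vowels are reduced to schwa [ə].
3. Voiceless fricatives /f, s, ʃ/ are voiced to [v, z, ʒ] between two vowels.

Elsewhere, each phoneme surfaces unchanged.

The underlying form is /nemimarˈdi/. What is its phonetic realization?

/n/ (word-initial): no rule targets it → [n].
Rule 2 applies to /e/ (between /n/ and /m/: in an unstressed syllable) → [ə].
/m/ (between /e/ and /i/): no rule targets it → [m].
Rule 2 applies to /i/ (between /m/ and /m/: in an unstressed syllable) → [ə].
/m/ — not in any rule's target class → [m].
/a/ — between /m/ and /r/, in an unstressed syllable — surfaces as [ə] (rule 2).
/r/ (between /a/ and /d/) is unaffected → [r].
/d/ (between /r/ and /i/) is in the target of rule 1 but the environment (word-finally) is not met → [d].
/i/ — word-final; rule 2 does not apply here → [i].

[nəməmərˈdi]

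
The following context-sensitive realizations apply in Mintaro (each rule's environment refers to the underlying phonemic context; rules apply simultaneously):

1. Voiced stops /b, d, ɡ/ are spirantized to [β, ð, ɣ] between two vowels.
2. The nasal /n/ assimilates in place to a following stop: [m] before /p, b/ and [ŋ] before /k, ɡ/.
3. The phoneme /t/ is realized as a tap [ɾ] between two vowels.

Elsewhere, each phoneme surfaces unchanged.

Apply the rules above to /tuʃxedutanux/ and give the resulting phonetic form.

[tuʃxeðuɾanux]

/t/ (word-initial): rule 3 targets it, but not between two vowels → unchanged [t].
/d/ (between /e/ and /u/): between two vowels, so rule 1 applies → [ð].
/t/ (between /u/ and /a/): between two vowels, so rule 3 applies → [ɾ].
/n/ — between /a/ and /u/; rule 2 does not apply here → [n].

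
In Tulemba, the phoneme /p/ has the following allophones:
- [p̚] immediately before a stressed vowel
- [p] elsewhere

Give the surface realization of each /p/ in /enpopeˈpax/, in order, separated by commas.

[p], [p], [p̚]

Occurrence 1 (position 3): no conditioning environment matches → elsewhere allophone [p].
Occurrence 2 (position 5): no conditioning environment matches → elsewhere allophone [p].
Occurrence 3 (position 7): immediately before a stressed vowel → [p̚].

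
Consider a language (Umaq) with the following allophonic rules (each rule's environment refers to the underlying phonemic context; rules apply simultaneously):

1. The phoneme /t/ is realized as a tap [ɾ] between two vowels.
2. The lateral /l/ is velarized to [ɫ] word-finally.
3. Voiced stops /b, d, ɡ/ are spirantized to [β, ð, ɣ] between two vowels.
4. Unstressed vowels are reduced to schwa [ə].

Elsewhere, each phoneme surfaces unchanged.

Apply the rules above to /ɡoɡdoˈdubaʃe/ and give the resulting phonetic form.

[ɡəɡdəˈðuβəʃə]

/ɡ/ (word-initial) is in the target of rule 3 but the environment (between two vowels) is not met → [ɡ].
/o/ (between /ɡ/ and /ɡ/): in an unstressed syllable, so rule 4 applies → [ə].
/ɡ/ (between /o/ and /d/) fails the environment for rule 3, so it stays [ɡ].
/d/ — between /ɡ/ and /o/; rule 3 does not apply here → [d].
/o/ — between /d/ and /d/, in an unstressed syllable — surfaces as [ə] (rule 4).
/d/ — between /o/ and /u/, between two vowels — surfaces as [ð] (rule 3).
/u/ (between /d/ and /b/) fails the environment for rule 4, so it stays [u].
Rule 3 applies to /b/ (between /u/ and /a/: between two vowels) → [β].
/a/ (between /b/ and /ʃ/) occurs in an unstressed syllable → [ə] by rule 4.
/ʃ/ (between /a/ and /e/) is unaffected → [ʃ].
/e/ meets the environment for rule 4 (in an unstressed syllable) → [ə].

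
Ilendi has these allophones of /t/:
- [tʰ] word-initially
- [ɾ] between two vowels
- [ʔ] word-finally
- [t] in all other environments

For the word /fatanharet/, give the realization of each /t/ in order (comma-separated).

Occurrence 1 (position 3): between two vowels → [ɾ].
Occurrence 2 (position 10): word-finally → [ʔ].

[ɾ], [ʔ]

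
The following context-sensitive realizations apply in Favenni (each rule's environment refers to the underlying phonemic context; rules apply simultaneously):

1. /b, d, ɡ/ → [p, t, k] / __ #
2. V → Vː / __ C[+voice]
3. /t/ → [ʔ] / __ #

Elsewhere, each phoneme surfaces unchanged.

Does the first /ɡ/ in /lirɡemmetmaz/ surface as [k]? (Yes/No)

/ɡ/ (between /r/ and /e/) is in the target of rule 1 but the environment (word-finally) is not met → [ɡ].
The actual realization is [ɡ], not [k].

No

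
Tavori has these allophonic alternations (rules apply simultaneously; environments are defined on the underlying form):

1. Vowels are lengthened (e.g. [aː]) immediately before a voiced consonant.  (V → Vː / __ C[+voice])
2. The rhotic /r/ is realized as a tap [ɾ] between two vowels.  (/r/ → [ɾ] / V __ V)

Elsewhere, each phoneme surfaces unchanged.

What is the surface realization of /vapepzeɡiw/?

/v/ — not in any rule's target class → [v].
/a/ — between /v/ and /p/; rule 1 does not apply here → [a].
/p/ — not in any rule's target class → [p].
/e/ (between /p/ and /p/) fails the environment for rule 1, so it stays [e].
/p/ stays [p].
/z/ (between /p/ and /e/) is unaffected → [z].
/e/ (between /z/ and /ɡ/): before a voiced consonant, so rule 1 applies → [eː].
/ɡ/ stays [ɡ].
/i/ meets the environment for rule 1 (before a voiced consonant) → [iː].
/w/ — not in any rule's target class → [w].

[vapepzeːɡiːw]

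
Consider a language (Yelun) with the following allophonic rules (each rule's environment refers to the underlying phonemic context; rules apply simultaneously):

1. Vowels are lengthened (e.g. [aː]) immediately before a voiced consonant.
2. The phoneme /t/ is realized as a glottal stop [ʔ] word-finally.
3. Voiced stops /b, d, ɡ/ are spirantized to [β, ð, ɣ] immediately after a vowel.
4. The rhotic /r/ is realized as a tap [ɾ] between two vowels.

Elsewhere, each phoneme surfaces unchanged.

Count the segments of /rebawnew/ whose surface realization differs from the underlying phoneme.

4

Segments that undergo a rule: /e/ → [eː] (rule 1); /b/ → [β] (rule 3); /a/ → [aː] (rule 1); /e/ → [eː] (rule 1).
All other segments surface unchanged.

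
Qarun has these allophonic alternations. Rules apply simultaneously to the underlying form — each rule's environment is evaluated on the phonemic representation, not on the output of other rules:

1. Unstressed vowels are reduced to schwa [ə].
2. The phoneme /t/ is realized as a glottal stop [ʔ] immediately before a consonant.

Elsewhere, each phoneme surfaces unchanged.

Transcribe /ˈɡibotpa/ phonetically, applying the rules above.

[ˈɡibəʔpə]

/ɡ/ (word-initial) is unaffected → [ɡ].
/i/ — between /ɡ/ and /b/; rule 1 does not apply here → [i].
/b/ — not in any rule's target class → [b].
Rule 1 applies to /o/ (between /b/ and /t/: in an unstressed syllable) → [ə].
Rule 2 applies to /t/ (between /o/ and /p/: immediately before a consonant) → [ʔ].
/p/ — not in any rule's target class → [p].
/a/ (word-final): in an unstressed syllable, so rule 1 applies → [ə].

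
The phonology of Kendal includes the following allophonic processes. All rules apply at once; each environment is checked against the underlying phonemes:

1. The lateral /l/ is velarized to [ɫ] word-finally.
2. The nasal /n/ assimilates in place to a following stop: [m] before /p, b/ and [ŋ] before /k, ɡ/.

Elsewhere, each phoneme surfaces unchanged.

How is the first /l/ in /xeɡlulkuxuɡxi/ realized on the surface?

[l]

/l/ — between /ɡ/ and /u/; rule 1 does not apply here → [l].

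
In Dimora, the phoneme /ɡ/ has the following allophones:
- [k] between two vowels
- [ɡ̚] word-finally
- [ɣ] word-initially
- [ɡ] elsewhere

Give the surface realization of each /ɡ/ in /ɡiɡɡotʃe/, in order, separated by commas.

Occurrence 1 (position 1): word-initially → [ɣ].
Occurrence 2 (position 3): no conditioning environment matches → elsewhere allophone [ɡ].
Occurrence 3 (position 4): no conditioning environment matches → elsewhere allophone [ɡ].

[ɣ], [ɡ], [ɡ]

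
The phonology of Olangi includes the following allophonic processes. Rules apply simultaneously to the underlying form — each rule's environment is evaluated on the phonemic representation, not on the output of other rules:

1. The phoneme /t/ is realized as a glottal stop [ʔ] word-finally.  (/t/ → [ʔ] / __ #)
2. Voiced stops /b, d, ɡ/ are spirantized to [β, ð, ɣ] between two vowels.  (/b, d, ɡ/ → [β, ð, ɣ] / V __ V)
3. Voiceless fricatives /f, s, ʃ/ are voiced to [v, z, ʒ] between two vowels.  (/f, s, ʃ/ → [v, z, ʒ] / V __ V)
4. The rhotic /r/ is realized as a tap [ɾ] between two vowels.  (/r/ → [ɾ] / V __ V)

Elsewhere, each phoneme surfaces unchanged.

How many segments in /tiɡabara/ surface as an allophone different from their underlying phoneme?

Segments that undergo a rule: /ɡ/ → [ɣ] (rule 2); /b/ → [β] (rule 2); /r/ → [ɾ] (rule 4).
All other segments surface unchanged.

3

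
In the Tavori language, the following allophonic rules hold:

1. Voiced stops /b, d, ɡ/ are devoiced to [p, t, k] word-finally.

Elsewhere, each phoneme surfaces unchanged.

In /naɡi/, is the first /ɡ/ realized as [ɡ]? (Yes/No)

Yes

/ɡ/ — between /a/ and /i/; rule 1 does not apply here → [ɡ].
The actual realization is [ɡ], which matches [ɡ].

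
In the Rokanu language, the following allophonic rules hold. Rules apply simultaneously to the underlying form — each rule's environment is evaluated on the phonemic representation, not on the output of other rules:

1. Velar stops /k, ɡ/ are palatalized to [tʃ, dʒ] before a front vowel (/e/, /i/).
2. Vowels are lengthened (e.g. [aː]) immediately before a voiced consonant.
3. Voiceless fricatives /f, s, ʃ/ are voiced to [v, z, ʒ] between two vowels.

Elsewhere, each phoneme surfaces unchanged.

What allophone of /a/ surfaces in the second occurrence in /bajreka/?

[a]

/a/ — word-final; rule 2 does not apply here → [a].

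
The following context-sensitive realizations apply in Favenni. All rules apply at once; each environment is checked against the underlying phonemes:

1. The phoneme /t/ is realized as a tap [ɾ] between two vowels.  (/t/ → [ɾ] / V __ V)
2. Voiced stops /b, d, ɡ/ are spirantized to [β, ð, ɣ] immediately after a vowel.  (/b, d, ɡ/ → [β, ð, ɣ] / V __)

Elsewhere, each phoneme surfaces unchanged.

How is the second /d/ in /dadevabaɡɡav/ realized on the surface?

Rule 2 applies to /d/ (between /a/ and /e/: immediately after a vowel) → [ð].

[ð]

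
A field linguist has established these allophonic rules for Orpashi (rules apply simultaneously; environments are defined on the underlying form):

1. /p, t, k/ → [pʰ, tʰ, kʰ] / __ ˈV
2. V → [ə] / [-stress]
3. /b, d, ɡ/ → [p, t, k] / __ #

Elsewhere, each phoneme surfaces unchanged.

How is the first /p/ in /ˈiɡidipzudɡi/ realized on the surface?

/p/ (between /i/ and /z/): rule 1 targets it, but not immediately before a stressed vowel → unchanged [p].

[p]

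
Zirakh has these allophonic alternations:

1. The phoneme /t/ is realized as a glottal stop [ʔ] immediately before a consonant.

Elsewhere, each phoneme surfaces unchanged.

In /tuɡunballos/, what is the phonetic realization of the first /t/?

[t]

/t/ (word-initial) is in the target of rule 1 but the environment (immediately before a consonant) is not met → [t].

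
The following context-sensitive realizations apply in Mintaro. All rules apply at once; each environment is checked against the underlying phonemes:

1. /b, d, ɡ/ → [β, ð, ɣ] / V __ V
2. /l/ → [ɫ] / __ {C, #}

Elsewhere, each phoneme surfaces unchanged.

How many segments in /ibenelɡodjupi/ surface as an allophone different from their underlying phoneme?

Segments that undergo a rule: /b/ → [β] (rule 1); /l/ → [ɫ] (rule 2).
All other segments surface unchanged.

2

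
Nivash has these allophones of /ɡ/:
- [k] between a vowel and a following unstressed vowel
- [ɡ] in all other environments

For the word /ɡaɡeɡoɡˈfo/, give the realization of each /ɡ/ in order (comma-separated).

Occurrence 1 (position 1): no conditioning environment matches → elsewhere allophone [ɡ].
Occurrence 2 (position 3): between a vowel and a following unstressed vowel → [k].
Occurrence 3 (position 5): between a vowel and a following unstressed vowel → [k].
Occurrence 4 (position 7): no conditioning environment matches → elsewhere allophone [ɡ].

[ɡ], [k], [k], [ɡ]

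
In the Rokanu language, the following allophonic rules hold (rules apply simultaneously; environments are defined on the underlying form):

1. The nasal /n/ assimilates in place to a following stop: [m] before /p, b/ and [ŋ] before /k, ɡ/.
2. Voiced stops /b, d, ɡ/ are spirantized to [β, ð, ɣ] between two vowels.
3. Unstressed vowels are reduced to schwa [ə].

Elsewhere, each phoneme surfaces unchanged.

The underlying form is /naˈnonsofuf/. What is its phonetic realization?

/n/ — word-initial; rule 1 does not apply here → [n].
/a/ — between /n/ and /n/, in an unstressed syllable — surfaces as [ə] (rule 3).
/n/ — between /a/ and /o/; rule 1 does not apply here → [n].
/o/ (between /n/ and /n/) fails the environment for rule 3, so it stays [o].
/n/ — between /o/ and /s/; rule 1 does not apply here → [n].
/o/ (between /s/ and /f/): in an unstressed syllable, so rule 3 applies → [ə].
/u/ (between /f/ and /f/) occurs in an unstressed syllable → [ə] by rule 3.

[nəˈnonsəfəf]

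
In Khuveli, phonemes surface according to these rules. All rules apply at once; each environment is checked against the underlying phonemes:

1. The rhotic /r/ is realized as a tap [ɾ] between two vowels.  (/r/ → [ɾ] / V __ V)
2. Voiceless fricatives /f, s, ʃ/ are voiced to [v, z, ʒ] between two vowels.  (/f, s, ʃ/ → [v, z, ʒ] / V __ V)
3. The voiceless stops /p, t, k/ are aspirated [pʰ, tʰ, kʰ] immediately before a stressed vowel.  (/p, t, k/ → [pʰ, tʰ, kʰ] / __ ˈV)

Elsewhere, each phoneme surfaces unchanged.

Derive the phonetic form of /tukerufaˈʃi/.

/t/ (word-initial) fails the environment for rule 3, so it stays [t].
/u/ stays [u].
/k/ — between /u/ and /e/; rule 3 does not apply here → [k].
/e/ (between /k/ and /r/): no rule targets it → [e].
/r/ meets the environment for rule 1 (between two vowels) → [ɾ].
/u/ (between /r/ and /f/): no rule targets it → [u].
/f/ meets the environment for rule 2 (between two vowels) → [v].
/a/ (between /f/ and /ʃ/): no rule targets it → [a].
Rule 2 applies to /ʃ/ (between /a/ and /i/: between two vowels) → [ʒ].
/i/ stays [i].

[tukeɾuvaˈʒi]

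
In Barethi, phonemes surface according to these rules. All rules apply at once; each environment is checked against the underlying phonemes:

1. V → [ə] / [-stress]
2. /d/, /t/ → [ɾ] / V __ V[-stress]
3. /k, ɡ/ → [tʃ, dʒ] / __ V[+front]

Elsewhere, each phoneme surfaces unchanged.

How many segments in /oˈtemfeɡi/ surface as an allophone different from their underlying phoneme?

4

Segments that undergo a rule: /o/ → [ə] (rule 1); /e/ → [ə] (rule 1); /ɡ/ → [dʒ] (rule 3); /i/ → [ə] (rule 1).
All other segments surface unchanged.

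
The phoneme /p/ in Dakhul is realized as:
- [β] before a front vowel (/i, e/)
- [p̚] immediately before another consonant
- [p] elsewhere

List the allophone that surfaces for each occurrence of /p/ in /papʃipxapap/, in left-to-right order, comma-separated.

Occurrence 1 (position 1): no conditioning environment matches → elsewhere allophone [p].
Occurrence 2 (position 3): immediately before another consonant → [p̚].
Occurrence 3 (position 6): immediately before another consonant → [p̚].
Occurrence 4 (position 9): no conditioning environment matches → elsewhere allophone [p].
Occurrence 5 (position 11): no conditioning environment matches → elsewhere allophone [p].

[p], [p̚], [p̚], [p], [p]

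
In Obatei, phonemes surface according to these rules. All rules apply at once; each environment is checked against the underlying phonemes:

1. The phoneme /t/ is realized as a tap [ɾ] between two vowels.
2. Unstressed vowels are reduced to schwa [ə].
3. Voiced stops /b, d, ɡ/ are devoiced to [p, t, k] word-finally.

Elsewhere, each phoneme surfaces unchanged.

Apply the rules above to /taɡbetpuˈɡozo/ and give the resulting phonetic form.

[təɡbətpəˈɡozə]

/t/ (word-initial) fails the environment for rule 1, so it stays [t].
/a/ (between /t/ and /ɡ/): in an unstressed syllable, so rule 2 applies → [ə].
/ɡ/ (between /a/ and /b/) is in the target of rule 3 but the environment (word-finally) is not met → [ɡ].
/b/ (between /ɡ/ and /e/): rule 3 targets it, but not word-finally → unchanged [b].
Rule 2 applies to /e/ (between /b/ and /t/: in an unstressed syllable) → [ə].
/t/ — between /e/ and /p/; rule 1 does not apply here → [t].
/p/ (between /t/ and /u/): no rule targets it → [p].
Rule 2 applies to /u/ (between /p/ and /ɡ/: in an unstressed syllable) → [ə].
/ɡ/ (between /u/ and /o/) is in the target of rule 3 but the environment (word-finally) is not met → [ɡ].
/o/ (between /ɡ/ and /z/): rule 2 targets it, but not in an unstressed syllable → unchanged [o].
/z/ (between /o/ and /o/) is unaffected → [z].
/o/ — word-final, in an unstressed syllable — surfaces as [ə] (rule 2).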